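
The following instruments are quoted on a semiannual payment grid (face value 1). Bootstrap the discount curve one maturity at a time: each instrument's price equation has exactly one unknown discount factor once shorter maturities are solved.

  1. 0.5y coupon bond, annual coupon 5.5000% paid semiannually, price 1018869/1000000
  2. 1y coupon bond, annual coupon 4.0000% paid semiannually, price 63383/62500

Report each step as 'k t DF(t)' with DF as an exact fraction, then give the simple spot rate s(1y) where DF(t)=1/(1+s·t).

step 1 [0.5y] bond c/2=11/400: DF=(1018869/1000000 − 11/400·(0))/(1+11/400) = 2479/2500 ≈ 0.991600
step 2 [1y] bond c/2=1/50: DF=(63383/62500 − 1/50·(0.991600))/(1+1/50) = 2437/2500 ≈ 0.974800

1 1/2 2479/2500
2 1 2437/2500
s(1y) = (1/(2437/2500) − 1)/(1) = 63/2437 ≈ 2.5851%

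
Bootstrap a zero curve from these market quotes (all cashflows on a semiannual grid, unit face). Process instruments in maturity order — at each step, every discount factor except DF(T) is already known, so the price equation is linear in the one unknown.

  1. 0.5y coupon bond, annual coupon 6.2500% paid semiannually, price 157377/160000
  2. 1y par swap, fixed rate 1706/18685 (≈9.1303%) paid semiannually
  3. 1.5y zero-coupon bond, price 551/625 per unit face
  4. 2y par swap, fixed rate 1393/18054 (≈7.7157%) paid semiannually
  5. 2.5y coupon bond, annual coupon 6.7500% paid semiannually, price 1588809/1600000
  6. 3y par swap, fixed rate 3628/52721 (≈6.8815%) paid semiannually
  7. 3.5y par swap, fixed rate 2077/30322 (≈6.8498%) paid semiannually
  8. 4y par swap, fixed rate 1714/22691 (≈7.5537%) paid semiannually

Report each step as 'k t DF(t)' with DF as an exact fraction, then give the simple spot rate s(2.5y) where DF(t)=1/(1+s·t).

1 1/2 4769/5000
2 1 9147/10000
3 3/2 551/625
4 2 8607/10000
5 5/2 8427/10000
6 3 4093/5000
7 7/2 7923/10000
8 4 7429/10000
s(2.5y) = (1/(8427/10000) − 1)/(5/2) = 3146/42135 ≈ 7.4665%

step 1 [0.5y] bond c/2=1/32: DF=(157377/160000 − 1/32·(0))/(1+1/32) = 4769/5000 ≈ 0.953800
step 2 [1y] swap r/2=853/18685: DF=(1 − 853/18685·(0.953800))/(1+853/18685) = 9147/10000 ≈ 0.914700
step 3 [1.5y] zero: DF = P = 551/625 ≈ 0.881600
step 4 [2y] swap r/2=1393/36108: DF=(1 − 1393/36108·(0.953800+0.914700+0.881600))/(1+1393/36108) = 8607/10000 ≈ 0.860700
step 5 [2.5y] bond c/2=27/800: DF=(1588809/1600000 − 27/800·(0.953800+0.914700+0.881600+0.860700))/(1+27/800) = 8427/10000 ≈ 0.842700
step 6 [3y] swap r/2=1814/52721: DF=(1 − 1814/52721·(0.953800+0.914700+0.881600+0.860700+0.842700))/(1+1814/52721) = 4093/5000 ≈ 0.818600
step 7 [3.5y] swap r/2=2077/60644: DF=(1 − 2077/60644·(0.953800+0.914700+0.881600+0.860700+0.842700+0.818600))/(1+2077/60644) = 7923/10000 ≈ 0.792300
step 8 [4y] swap r/2=857/22691: DF=(1 − 857/22691·(0.953800+0.914700+0.881600+0.860700+0.842700+0.818600+0.792300))/(1+857/22691) = 7429/10000 ≈ 0.742900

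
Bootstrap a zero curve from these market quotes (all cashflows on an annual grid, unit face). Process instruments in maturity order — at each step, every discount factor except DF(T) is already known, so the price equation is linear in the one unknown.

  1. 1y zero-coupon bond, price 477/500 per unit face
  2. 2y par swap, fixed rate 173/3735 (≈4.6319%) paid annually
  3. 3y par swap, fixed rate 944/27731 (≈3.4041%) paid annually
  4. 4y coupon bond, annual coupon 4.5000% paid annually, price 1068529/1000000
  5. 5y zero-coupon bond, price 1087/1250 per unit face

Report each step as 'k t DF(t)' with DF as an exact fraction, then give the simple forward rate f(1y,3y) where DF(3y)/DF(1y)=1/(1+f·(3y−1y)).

1 1 477/500
2 2 1827/2000
3 3 566/625
4 4 9031/10000
5 5 1087/1250
f(1y,3y) = ((477/500)/(566/625) − 1)/(2) = 121/4528 ≈ 2.6723%

step 1 [1y] zero: DF = P = 477/500 ≈ 0.954000
step 2 [2y] swap r/1=173/3735: DF=(1 − 173/3735·(0.954000))/(1+173/3735) = 1827/2000 ≈ 0.913500
step 3 [3y] swap r/1=944/27731: DF=(1 − 944/27731·(0.954000+0.913500))/(1+944/27731) = 566/625 ≈ 0.905600
step 4 [4y] bond c/1=9/200: DF=(1068529/1000000 − 9/200·(0.954000+0.913500+0.905600))/(1+9/200) = 9031/10000 ≈ 0.903100
step 5 [5y] zero: DF = P = 1087/1250 ≈ 0.869600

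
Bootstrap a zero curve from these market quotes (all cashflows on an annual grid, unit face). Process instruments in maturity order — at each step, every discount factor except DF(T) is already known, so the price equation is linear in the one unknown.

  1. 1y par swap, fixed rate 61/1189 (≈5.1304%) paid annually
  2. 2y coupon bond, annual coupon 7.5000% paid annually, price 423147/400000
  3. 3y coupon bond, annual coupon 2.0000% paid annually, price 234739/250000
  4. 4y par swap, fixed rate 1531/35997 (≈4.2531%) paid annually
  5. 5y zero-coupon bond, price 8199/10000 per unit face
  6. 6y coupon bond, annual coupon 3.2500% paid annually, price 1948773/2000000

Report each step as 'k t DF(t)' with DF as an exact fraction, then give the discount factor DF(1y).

step 1 [1y] swap r/1=61/1189: DF=(1 − 61/1189·(0))/(1+61/1189) = 1189/1250 ≈ 0.951200
step 2 [2y] bond c/1=3/40: DF=(423147/400000 − 3/40·(0.951200))/(1+3/40) = 9177/10000 ≈ 0.917700
step 3 [3y] bond c/1=1/50: DF=(234739/250000 − 1/50·(0.951200+0.917700))/(1+1/50) = 8839/10000 ≈ 0.883900
step 4 [4y] swap r/1=1531/35997: DF=(1 − 1531/35997·(0.951200+0.917700+0.883900))/(1+1531/35997) = 8469/10000 ≈ 0.846900
step 5 [5y] zero: DF = P = 8199/10000 ≈ 0.819900
step 6 [6y] bond c/1=13/400: DF=(1948773/2000000 − 13/400·(0.951200+0.917700+0.883900+0.846900+0.819900))/(1+13/400) = 4023/5000 ≈ 0.804600

1 1 1189/1250
2 2 9177/10000
3 3 8839/10000
4 4 8469/10000
5 5 8199/10000
6 6 4023/5000
DF(1y) = 1189/1250 ≈ 0.951200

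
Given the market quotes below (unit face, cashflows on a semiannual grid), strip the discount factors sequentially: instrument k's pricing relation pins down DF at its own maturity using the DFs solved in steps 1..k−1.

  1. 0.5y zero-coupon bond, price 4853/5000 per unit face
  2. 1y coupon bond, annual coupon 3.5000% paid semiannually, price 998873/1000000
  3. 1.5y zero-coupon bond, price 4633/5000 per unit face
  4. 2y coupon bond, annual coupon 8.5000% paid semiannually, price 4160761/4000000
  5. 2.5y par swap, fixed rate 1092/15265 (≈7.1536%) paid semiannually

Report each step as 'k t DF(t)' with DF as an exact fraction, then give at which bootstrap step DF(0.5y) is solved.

step 1 [0.5y] zero: DF = P = 4853/5000 ≈ 0.970600
step 2 [1y] bond c/2=7/400: DF=(998873/1000000 − 7/400·(0.970600))/(1+7/400) = 193/200 ≈ 0.965000
step 3 [1.5y] zero: DF = P = 4633/5000 ≈ 0.926600
step 4 [2y] bond c/2=17/400: DF=(4160761/4000000 − 17/400·(0.970600+0.965000+0.926600))/(1+17/400) = 8811/10000 ≈ 0.881100
step 5 [2.5y] swap r/2=546/15265: DF=(1 − 546/15265·(0.970600+0.965000+0.926600+0.881100))/(1+546/15265) = 4181/5000 ≈ 0.836200

1 1/2 4853/5000
2 1 193/200
3 3/2 4633/5000
4 2 8811/10000
5 5/2 4181/5000
DF(0.5y) is solved at step 1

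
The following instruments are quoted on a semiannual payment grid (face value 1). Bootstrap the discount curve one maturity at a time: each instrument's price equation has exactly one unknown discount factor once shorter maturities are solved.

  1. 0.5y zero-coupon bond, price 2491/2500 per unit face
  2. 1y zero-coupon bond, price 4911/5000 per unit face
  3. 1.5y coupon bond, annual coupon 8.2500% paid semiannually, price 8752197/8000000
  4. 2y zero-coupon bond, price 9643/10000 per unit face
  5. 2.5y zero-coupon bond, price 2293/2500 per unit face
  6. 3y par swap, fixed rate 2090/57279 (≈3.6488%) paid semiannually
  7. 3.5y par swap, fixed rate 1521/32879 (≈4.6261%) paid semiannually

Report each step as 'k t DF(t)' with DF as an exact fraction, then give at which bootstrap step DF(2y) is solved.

1 1/2 2491/2500
2 1 4911/5000
3 3/2 9723/10000
4 2 9643/10000
5 5/2 2293/2500
6 3 1791/2000
7 7/2 8479/10000
DF(2y) is solved at step 4

step 1 [0.5y] zero: DF = P = 2491/2500 ≈ 0.996400
step 2 [1y] zero: DF = P = 4911/5000 ≈ 0.982200
step 3 [1.5y] bond c/2=33/800: DF=(8752197/8000000 − 33/800·(0.996400+0.982200))/(1+33/800) = 9723/10000 ≈ 0.972300
step 4 [2y] zero: DF = P = 9643/10000 ≈ 0.964300
step 5 [2.5y] zero: DF = P = 2293/2500 ≈ 0.917200
step 6 [3y] swap r/2=1045/57279: DF=(1 − 1045/57279·(0.996400+0.982200+0.972300+0.964300+0.917200))/(1+1045/57279) = 1791/2000 ≈ 0.895500
step 7 [3.5y] swap r/2=1521/65758: DF=(1 − 1521/65758·(0.996400+0.982200+0.972300+0.964300+0.917200+0.895500))/(1+1521/65758) = 8479/10000 ≈ 0.847900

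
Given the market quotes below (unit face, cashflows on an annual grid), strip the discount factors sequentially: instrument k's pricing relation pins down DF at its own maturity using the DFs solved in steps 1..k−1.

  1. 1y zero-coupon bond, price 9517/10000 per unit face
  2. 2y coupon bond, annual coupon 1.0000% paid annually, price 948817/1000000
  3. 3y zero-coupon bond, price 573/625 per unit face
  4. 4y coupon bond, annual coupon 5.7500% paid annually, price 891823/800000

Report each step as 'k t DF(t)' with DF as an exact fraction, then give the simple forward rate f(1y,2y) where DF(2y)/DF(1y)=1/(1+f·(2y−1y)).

1 1 9517/10000
2 2 93/100
3 3 573/625
4 4 451/500
f(1y,2y) = ((9517/10000)/(93/100) − 1)/(1) = 7/300 ≈ 2.3333%

step 1 [1y] zero: DF = P = 9517/10000 ≈ 0.951700
step 2 [2y] bond c/1=1/100: DF=(948817/1000000 − 1/100·(0.951700))/(1+1/100) = 93/100 ≈ 0.930000
step 3 [3y] zero: DF = P = 573/625 ≈ 0.916800
step 4 [4y] bond c/1=23/400: DF=(891823/800000 − 23/400·(0.951700+0.930000+0.916800))/(1+23/400) = 451/500 ≈ 0.902000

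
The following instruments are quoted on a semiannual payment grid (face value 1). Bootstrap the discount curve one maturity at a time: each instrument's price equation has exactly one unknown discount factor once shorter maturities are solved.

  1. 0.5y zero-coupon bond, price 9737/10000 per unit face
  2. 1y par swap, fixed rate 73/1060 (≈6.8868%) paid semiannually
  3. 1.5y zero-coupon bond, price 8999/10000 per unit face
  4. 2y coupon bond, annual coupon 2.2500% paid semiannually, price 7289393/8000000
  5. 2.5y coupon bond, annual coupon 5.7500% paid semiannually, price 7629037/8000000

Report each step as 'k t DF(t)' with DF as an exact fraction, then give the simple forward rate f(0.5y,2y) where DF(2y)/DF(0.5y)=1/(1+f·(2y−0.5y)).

step 1 [0.5y] zero: DF = P = 9737/10000 ≈ 0.973700
step 2 [1y] swap r/2=73/2120: DF=(1 − 73/2120·(0.973700))/(1+73/2120) = 9343/10000 ≈ 0.934300
step 3 [1.5y] zero: DF = P = 8999/10000 ≈ 0.899900
step 4 [2y] bond c/2=9/800: DF=(7289393/8000000 − 9/800·(0.973700+0.934300+0.899900))/(1+9/800) = 4349/5000 ≈ 0.869800
step 5 [2.5y] bond c/2=23/800: DF=(7629037/8000000 − 23/800·(0.973700+0.934300+0.899900+0.869800))/(1+23/800) = 4121/5000 ≈ 0.824200

1 1/2 9737/10000
2 1 9343/10000
3 3/2 8999/10000
4 2 4349/5000
5 5/2 4121/5000
f(0.5y,2y) = ((9737/10000)/(4349/5000) − 1)/(3/2) = 1039/13047 ≈ 7.9635%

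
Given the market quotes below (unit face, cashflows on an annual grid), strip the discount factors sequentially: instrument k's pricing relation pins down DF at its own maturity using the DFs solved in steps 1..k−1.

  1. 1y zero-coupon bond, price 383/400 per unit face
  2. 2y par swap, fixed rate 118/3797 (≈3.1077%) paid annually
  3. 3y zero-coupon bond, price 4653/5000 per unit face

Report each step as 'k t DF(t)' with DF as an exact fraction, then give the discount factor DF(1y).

step 1 [1y] zero: DF = P = 383/400 ≈ 0.957500
step 2 [2y] swap r/1=118/3797: DF=(1 − 118/3797·(0.957500))/(1+118/3797) = 941/1000 ≈ 0.941000
step 3 [3y] zero: DF = P = 4653/5000 ≈ 0.930600

1 1 383/400
2 2 941/1000
3 3 4653/5000
DF(1y) = 383/400 ≈ 0.957500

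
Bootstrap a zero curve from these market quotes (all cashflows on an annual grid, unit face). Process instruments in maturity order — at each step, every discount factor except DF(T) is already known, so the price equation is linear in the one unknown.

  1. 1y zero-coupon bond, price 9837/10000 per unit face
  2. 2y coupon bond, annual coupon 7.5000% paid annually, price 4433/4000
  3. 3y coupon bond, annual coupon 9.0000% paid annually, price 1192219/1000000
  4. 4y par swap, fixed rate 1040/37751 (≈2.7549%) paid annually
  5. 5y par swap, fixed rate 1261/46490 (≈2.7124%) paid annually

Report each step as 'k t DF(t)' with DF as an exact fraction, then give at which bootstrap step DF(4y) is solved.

step 1 [1y] zero: DF = P = 9837/10000 ≈ 0.983700
step 2 [2y] bond c/1=3/40: DF=(4433/4000 − 3/40·(0.983700))/(1+3/40) = 9623/10000 ≈ 0.962300
step 3 [3y] bond c/1=9/100: DF=(1192219/1000000 − 9/100·(0.983700+0.962300))/(1+9/100) = 9331/10000 ≈ 0.933100
step 4 [4y] swap r/1=1040/37751: DF=(1 − 1040/37751·(0.983700+0.962300+0.933100))/(1+1040/37751) = 112/125 ≈ 0.896000
step 5 [5y] swap r/1=1261/46490: DF=(1 − 1261/46490·(0.983700+0.962300+0.933100+0.896000))/(1+1261/46490) = 8739/10000 ≈ 0.873900

1 1 9837/10000
2 2 9623/10000
3 3 9331/10000
4 4 112/125
5 5 8739/10000
DF(4y) is solved at step 4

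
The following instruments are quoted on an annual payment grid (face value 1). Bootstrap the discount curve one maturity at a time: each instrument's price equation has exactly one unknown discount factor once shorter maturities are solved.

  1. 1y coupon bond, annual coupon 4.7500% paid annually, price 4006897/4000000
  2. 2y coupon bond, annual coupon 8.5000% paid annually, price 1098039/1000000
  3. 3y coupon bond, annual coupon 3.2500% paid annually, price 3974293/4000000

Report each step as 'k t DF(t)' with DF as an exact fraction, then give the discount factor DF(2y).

1 1 9563/10000
2 2 9371/10000
3 3 9027/10000
DF(2y) = 9371/10000 ≈ 0.937100

step 1 [1y] bond c/1=19/400: DF=(4006897/4000000 − 19/400·(0))/(1+19/400) = 9563/10000 ≈ 0.956300
step 2 [2y] bond c/1=17/200: DF=(1098039/1000000 − 17/200·(0.956300))/(1+17/200) = 9371/10000 ≈ 0.937100
step 3 [3y] bond c/1=13/400: DF=(3974293/4000000 − 13/400·(0.956300+0.937100))/(1+13/400) = 9027/10000 ≈ 0.902700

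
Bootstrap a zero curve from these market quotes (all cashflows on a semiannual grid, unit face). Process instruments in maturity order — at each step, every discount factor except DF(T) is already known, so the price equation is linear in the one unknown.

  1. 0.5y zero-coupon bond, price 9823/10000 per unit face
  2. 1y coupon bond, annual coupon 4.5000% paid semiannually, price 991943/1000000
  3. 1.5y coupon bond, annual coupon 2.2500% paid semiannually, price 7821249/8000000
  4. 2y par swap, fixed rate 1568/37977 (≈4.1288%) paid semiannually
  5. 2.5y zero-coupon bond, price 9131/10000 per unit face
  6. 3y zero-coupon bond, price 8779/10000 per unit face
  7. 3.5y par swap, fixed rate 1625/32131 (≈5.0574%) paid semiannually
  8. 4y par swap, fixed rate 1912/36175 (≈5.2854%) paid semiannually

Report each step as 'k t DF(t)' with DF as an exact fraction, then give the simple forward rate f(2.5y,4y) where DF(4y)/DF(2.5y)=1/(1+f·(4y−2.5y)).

step 1 [0.5y] zero: DF = P = 9823/10000 ≈ 0.982300
step 2 [1y] bond c/2=9/400: DF=(991943/1000000 − 9/400·(0.982300))/(1+9/400) = 1897/2000 ≈ 0.948500
step 3 [1.5y] bond c/2=9/800: DF=(7821249/8000000 − 9/800·(0.982300+0.948500))/(1+9/800) = 9453/10000 ≈ 0.945300
step 4 [2y] swap r/2=784/37977: DF=(1 − 784/37977·(0.982300+0.948500+0.945300))/(1+784/37977) = 576/625 ≈ 0.921600
step 5 [2.5y] zero: DF = P = 9131/10000 ≈ 0.913100
step 6 [3y] zero: DF = P = 8779/10000 ≈ 0.877900
step 7 [3.5y] swap r/2=1625/64262: DF=(1 − 1625/64262·(0.982300+0.948500+0.945300+0.921600+0.913100+0.877900))/(1+1625/64262) = 67/80 ≈ 0.837500
step 8 [4y] swap r/2=956/36175: DF=(1 − 956/36175·(0.982300+0.948500+0.945300+0.921600+0.913100+0.877900+0.837500))/(1+956/36175) = 1011/1250 ≈ 0.808800

1 1/2 9823/10000
2 1 1897/2000
3 3/2 9453/10000
4 2 576/625
5 5/2 9131/10000
6 3 8779/10000
7 7/2 67/80
8 4 1011/1250
f(2.5y,4y) = ((9131/10000)/(1011/1250) − 1)/(3/2) = 1043/12132 ≈ 8.5971%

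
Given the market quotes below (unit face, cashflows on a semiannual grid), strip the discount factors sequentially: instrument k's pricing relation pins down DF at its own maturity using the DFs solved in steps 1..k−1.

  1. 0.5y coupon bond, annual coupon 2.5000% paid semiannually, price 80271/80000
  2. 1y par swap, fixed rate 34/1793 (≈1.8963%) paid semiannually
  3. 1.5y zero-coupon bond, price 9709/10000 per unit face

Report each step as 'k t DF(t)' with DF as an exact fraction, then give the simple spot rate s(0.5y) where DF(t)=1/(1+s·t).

1 1/2 991/1000
2 1 9813/10000
3 3/2 9709/10000
s(0.5y) = (1/(991/1000) − 1)/(1/2) = 18/991 ≈ 1.8163%

step 1 [0.5y] bond c/2=1/80: DF=(80271/80000 − 1/80·(0))/(1+1/80) = 991/1000 ≈ 0.991000
step 2 [1y] swap r/2=17/1793: DF=(1 − 17/1793·(0.991000))/(1+17/1793) = 9813/10000 ≈ 0.981300
step 3 [1.5y] zero: DF = P = 9709/10000 ≈ 0.970900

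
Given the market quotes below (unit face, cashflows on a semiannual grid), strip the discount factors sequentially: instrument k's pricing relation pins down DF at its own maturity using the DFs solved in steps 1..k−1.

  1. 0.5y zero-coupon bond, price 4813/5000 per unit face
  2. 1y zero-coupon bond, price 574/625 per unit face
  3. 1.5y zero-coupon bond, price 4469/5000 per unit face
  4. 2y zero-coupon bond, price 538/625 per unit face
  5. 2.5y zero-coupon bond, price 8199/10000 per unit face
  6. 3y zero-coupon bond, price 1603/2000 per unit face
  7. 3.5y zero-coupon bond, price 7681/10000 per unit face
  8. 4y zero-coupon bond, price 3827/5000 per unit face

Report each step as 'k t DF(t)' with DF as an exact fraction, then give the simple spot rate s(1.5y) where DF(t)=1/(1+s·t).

1 1/2 4813/5000
2 1 574/625
3 3/2 4469/5000
4 2 538/625
5 5/2 8199/10000
6 3 1603/2000
7 7/2 7681/10000
8 4 3827/5000
s(1.5y) = (1/(4469/5000) − 1)/(3/2) = 354/4469 ≈ 7.9212%

step 1 [0.5y] zero: DF = P = 4813/5000 ≈ 0.962600
step 2 [1y] zero: DF = P = 574/625 ≈ 0.918400
step 3 [1.5y] zero: DF = P = 4469/5000 ≈ 0.893800
step 4 [2y] zero: DF = P = 538/625 ≈ 0.860800
step 5 [2.5y] zero: DF = P = 8199/10000 ≈ 0.819900
step 6 [3y] zero: DF = P = 1603/2000 ≈ 0.801500
step 7 [3.5y] zero: DF = P = 7681/10000 ≈ 0.768100
step 8 [4y] zero: DF = P = 3827/5000 ≈ 0.765400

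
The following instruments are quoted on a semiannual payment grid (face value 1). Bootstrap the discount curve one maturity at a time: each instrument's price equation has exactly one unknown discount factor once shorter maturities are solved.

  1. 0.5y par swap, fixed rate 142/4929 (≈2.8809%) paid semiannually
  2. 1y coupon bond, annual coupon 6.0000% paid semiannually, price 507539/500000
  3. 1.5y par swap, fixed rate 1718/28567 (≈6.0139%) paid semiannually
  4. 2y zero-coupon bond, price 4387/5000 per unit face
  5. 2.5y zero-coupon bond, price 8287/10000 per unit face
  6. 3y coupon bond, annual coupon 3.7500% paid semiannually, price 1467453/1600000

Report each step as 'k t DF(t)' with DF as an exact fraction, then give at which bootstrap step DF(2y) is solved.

step 1 [0.5y] swap r/2=71/4929: DF=(1 − 71/4929·(0))/(1+71/4929) = 4929/5000 ≈ 0.985800
step 2 [1y] bond c/2=3/100: DF=(507539/500000 − 3/100·(0.985800))/(1+3/100) = 598/625 ≈ 0.956800
step 3 [1.5y] swap r/2=859/28567: DF=(1 − 859/28567·(0.985800+0.956800))/(1+859/28567) = 9141/10000 ≈ 0.914100
step 4 [2y] zero: DF = P = 4387/5000 ≈ 0.877400
step 5 [2.5y] zero: DF = P = 8287/10000 ≈ 0.828700
step 6 [3y] bond c/2=3/160: DF=(1467453/1600000 − 3/160·(0.985800+0.956800+0.914100+0.877400+0.828700))/(1+3/160) = 8163/10000 ≈ 0.816300

1 1/2 4929/5000
2 1 598/625
3 3/2 9141/10000
4 2 4387/5000
5 5/2 8287/10000
6 3 8163/10000
DF(2y) is solved at step 4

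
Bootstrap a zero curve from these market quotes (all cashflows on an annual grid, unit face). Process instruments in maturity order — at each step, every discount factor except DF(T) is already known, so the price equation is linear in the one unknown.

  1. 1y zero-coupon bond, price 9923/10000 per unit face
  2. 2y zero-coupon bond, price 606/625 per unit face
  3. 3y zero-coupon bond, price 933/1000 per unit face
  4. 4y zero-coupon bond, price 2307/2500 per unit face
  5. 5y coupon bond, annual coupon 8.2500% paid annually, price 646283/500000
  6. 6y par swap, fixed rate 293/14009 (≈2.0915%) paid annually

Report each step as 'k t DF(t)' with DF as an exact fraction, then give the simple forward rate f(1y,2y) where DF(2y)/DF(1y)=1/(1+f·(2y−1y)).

step 1 [1y] zero: DF = P = 9923/10000 ≈ 0.992300
step 2 [2y] zero: DF = P = 606/625 ≈ 0.969600
step 3 [3y] zero: DF = P = 933/1000 ≈ 0.933000
step 4 [4y] zero: DF = P = 2307/2500 ≈ 0.922800
step 5 [5y] bond c/1=33/400: DF=(646283/500000 − 33/400·(0.992300+0.969600+0.933000+0.922800))/(1+33/400) = 9031/10000 ≈ 0.903100
step 6 [6y] swap r/1=293/14009: DF=(1 − 293/14009·(0.992300+0.969600+0.933000+0.922800+0.903100))/(1+293/14009) = 2207/2500 ≈ 0.882800

1 1 9923/10000
2 2 606/625
3 3 933/1000
4 4 2307/2500
5 5 9031/10000
6 6 2207/2500
f(1y,2y) = ((9923/10000)/(606/625) − 1)/(1) = 227/9696 ≈ 2.3412%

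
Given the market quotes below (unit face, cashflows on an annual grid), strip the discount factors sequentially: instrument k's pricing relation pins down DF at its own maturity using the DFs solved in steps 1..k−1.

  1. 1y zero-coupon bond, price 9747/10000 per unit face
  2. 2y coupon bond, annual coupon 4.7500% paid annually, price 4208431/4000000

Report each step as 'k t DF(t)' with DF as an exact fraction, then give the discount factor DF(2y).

1 1 9747/10000
2 2 4801/5000
DF(2y) = 4801/5000 ≈ 0.960200

step 1 [1y] zero: DF = P = 9747/10000 ≈ 0.974700
step 2 [2y] bond c/1=19/400: DF=(4208431/4000000 − 19/400·(0.974700))/(1+19/400) = 4801/5000 ≈ 0.960200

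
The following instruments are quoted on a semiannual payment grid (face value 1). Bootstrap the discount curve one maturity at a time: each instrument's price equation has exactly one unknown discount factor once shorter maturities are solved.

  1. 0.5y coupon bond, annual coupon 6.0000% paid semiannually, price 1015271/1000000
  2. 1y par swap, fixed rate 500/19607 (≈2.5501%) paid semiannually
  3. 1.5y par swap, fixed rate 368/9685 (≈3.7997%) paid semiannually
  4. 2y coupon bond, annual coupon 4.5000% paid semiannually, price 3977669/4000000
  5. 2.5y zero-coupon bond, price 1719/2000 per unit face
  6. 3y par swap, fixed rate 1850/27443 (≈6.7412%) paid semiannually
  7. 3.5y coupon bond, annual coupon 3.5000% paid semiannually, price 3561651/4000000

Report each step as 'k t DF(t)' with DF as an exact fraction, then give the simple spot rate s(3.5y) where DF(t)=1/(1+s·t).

step 1 [0.5y] bond c/2=3/100: DF=(1015271/1000000 − 3/100·(0))/(1+3/100) = 9857/10000 ≈ 0.985700
step 2 [1y] swap r/2=250/19607: DF=(1 − 250/19607·(0.985700))/(1+250/19607) = 39/40 ≈ 0.975000
step 3 [1.5y] swap r/2=184/9685: DF=(1 − 184/9685·(0.985700+0.975000))/(1+184/9685) = 1181/1250 ≈ 0.944800
step 4 [2y] bond c/2=9/400: DF=(3977669/4000000 − 9/400·(0.985700+0.975000+0.944800))/(1+9/400) = 4543/5000 ≈ 0.908600
step 5 [2.5y] zero: DF = P = 1719/2000 ≈ 0.859500
step 6 [3y] swap r/2=925/27443: DF=(1 − 925/27443·(0.985700+0.975000+0.944800+0.908600+0.859500))/(1+925/27443) = 163/200 ≈ 0.815000
step 7 [3.5y] bond c/2=7/400: DF=(3561651/4000000 − 7/400·(0.985700+0.975000+0.944800+0.908600+0.859500+0.815000))/(1+7/400) = 7807/10000 ≈ 0.780700

1 1/2 9857/10000
2 1 39/40
3 3/2 1181/1250
4 2 4543/5000
5 5/2 1719/2000
6 3 163/200
7 7/2 7807/10000
s(3.5y) = (1/(7807/10000) − 1)/(7/2) = 4386/54649 ≈ 8.0258%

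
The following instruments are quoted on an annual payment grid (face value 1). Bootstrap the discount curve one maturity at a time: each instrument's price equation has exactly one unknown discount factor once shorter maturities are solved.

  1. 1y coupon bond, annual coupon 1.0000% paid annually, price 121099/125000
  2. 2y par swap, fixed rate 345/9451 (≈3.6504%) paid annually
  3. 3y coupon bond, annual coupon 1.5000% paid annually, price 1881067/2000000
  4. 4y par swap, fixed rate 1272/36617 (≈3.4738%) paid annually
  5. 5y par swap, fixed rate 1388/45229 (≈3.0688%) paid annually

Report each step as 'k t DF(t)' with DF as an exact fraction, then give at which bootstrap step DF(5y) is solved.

1 1 1199/1250
2 2 931/1000
3 3 8987/10000
4 4 1091/1250
5 5 2153/2500
DF(5y) is solved at step 5

step 1 [1y] bond c/1=1/100: DF=(121099/125000 − 1/100·(0))/(1+1/100) = 1199/1250 ≈ 0.959200
step 2 [2y] swap r/1=345/9451: DF=(1 − 345/9451·(0.959200))/(1+345/9451) = 931/1000 ≈ 0.931000
step 3 [3y] bond c/1=3/200: DF=(1881067/2000000 − 3/200·(0.959200+0.931000))/(1+3/200) = 8987/10000 ≈ 0.898700
step 4 [4y] swap r/1=1272/36617: DF=(1 − 1272/36617·(0.959200+0.931000+0.898700))/(1+1272/36617) = 1091/1250 ≈ 0.872800
step 5 [5y] swap r/1=1388/45229: DF=(1 − 1388/45229·(0.959200+0.931000+0.898700+0.872800))/(1+1388/45229) = 2153/2500 ≈ 0.861200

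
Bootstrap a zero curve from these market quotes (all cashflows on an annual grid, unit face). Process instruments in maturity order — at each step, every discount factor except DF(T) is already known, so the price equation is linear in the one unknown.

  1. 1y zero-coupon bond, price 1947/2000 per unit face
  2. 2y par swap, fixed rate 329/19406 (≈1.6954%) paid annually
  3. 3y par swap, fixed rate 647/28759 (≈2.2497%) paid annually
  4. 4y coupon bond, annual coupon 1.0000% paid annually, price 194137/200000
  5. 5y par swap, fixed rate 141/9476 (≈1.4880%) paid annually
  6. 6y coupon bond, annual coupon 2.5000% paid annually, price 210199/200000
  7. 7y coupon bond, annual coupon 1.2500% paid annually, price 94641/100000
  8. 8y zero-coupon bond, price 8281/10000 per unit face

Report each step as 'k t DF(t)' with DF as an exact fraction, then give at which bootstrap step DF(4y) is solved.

step 1 [1y] zero: DF = P = 1947/2000 ≈ 0.973500
step 2 [2y] swap r/1=329/19406: DF=(1 − 329/19406·(0.973500))/(1+329/19406) = 9671/10000 ≈ 0.967100
step 3 [3y] swap r/1=647/28759: DF=(1 − 647/28759·(0.973500+0.967100))/(1+647/28759) = 9353/10000 ≈ 0.935300
step 4 [4y] bond c/1=1/100: DF=(194137/200000 − 1/100·(0.973500+0.967100+0.935300))/(1+1/100) = 4663/5000 ≈ 0.932600
step 5 [5y] swap r/1=141/9476: DF=(1 − 141/9476·(0.973500+0.967100+0.935300+0.932600))/(1+141/9476) = 1859/2000 ≈ 0.929500
step 6 [6y] bond c/1=1/40: DF=(210199/200000 − 1/40·(0.973500+0.967100+0.935300+0.932600+0.929500))/(1+1/40) = 4549/5000 ≈ 0.909800
step 7 [7y] bond c/1=1/80: DF=(94641/100000 − 1/80·(0.973500+0.967100+0.935300+0.932600+0.929500+0.909800))/(1+1/80) = 173/200 ≈ 0.865000
step 8 [8y] zero: DF = P = 8281/10000 ≈ 0.828100

1 1 1947/2000
2 2 9671/10000
3 3 9353/10000
4 4 4663/5000
5 5 1859/2000
6 6 4549/5000
7 7 173/200
8 8 8281/10000
DF(4y) is solved at step 4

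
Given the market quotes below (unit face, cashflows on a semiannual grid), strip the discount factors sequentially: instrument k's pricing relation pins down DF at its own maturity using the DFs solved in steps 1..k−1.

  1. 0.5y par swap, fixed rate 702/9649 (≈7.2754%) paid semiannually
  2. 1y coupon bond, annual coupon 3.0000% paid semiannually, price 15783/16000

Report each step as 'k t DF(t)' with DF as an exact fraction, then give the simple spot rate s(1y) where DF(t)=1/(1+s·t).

step 1 [0.5y] swap r/2=351/9649: DF=(1 − 351/9649·(0))/(1+351/9649) = 9649/10000 ≈ 0.964900
step 2 [1y] bond c/2=3/200: DF=(15783/16000 − 3/200·(0.964900))/(1+3/200) = 1197/1250 ≈ 0.957600

1 1/2 9649/10000
2 1 1197/1250
s(1y) = (1/(1197/1250) − 1)/(1) = 53/1197 ≈ 4.4277%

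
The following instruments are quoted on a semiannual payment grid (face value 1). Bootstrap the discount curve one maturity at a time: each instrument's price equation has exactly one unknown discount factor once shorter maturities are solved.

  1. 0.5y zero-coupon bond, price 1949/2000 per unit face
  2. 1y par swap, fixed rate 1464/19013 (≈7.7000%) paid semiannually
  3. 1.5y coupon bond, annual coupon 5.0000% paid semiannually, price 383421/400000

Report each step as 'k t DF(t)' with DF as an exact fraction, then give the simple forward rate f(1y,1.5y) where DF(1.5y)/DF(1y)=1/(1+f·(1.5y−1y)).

step 1 [0.5y] zero: DF = P = 1949/2000 ≈ 0.974500
step 2 [1y] swap r/2=732/19013: DF=(1 − 732/19013·(0.974500))/(1+732/19013) = 2317/2500 ≈ 0.926800
step 3 [1.5y] bond c/2=1/40: DF=(383421/400000 − 1/40·(0.974500+0.926800))/(1+1/40) = 1111/1250 ≈ 0.888800

1 1/2 1949/2000
2 1 2317/2500
3 3/2 1111/1250
f(1y,1.5y) = ((2317/2500)/(1111/1250) − 1)/(1/2) = 95/1111 ≈ 8.5509%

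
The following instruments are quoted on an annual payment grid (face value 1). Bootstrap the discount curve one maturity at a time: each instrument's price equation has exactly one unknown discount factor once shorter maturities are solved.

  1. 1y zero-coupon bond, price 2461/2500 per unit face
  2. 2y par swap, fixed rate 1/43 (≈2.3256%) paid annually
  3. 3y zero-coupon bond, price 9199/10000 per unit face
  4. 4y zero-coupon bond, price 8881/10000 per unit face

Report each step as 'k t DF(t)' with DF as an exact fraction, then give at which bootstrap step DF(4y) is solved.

step 1 [1y] zero: DF = P = 2461/2500 ≈ 0.984400
step 2 [2y] swap r/1=1/43: DF=(1 − 1/43·(0.984400))/(1+1/43) = 9549/10000 ≈ 0.954900
step 3 [3y] zero: DF = P = 9199/10000 ≈ 0.919900
step 4 [4y] zero: DF = P = 8881/10000 ≈ 0.888100

1 1 2461/2500
2 2 9549/10000
3 3 9199/10000
4 4 8881/10000
DF(4y) is solved at step 4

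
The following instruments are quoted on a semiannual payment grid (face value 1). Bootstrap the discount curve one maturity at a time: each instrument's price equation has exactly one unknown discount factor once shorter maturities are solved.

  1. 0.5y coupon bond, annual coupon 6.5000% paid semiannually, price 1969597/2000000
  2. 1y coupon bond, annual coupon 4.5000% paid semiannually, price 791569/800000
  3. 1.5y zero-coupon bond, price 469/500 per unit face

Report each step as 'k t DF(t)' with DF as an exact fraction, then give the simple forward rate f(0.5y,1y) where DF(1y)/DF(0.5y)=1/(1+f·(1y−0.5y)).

1 1/2 4769/5000
2 1 9467/10000
3 3/2 469/500
f(0.5y,1y) = ((4769/5000)/(9467/10000) − 1)/(1/2) = 142/9467 ≈ 1.4999%

step 1 [0.5y] bond c/2=13/400: DF=(1969597/2000000 − 13/400·(0))/(1+13/400) = 4769/5000 ≈ 0.953800
step 2 [1y] bond c/2=9/400: DF=(791569/800000 − 9/400·(0.953800))/(1+9/400) = 9467/10000 ≈ 0.946700
step 3 [1.5y] zero: DF = P = 469/500 ≈ 0.938000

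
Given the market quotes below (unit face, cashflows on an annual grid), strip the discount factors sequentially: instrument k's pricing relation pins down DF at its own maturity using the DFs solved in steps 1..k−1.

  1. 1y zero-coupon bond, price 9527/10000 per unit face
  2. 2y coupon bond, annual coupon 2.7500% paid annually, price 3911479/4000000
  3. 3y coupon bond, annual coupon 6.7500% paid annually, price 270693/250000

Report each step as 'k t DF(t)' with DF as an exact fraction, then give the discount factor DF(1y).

step 1 [1y] zero: DF = P = 9527/10000 ≈ 0.952700
step 2 [2y] bond c/1=11/400: DF=(3911479/4000000 − 11/400·(0.952700))/(1+11/400) = 4631/5000 ≈ 0.926200
step 3 [3y] bond c/1=27/400: DF=(270693/250000 − 27/400·(0.952700+0.926200))/(1+27/400) = 1791/2000 ≈ 0.895500

1 1 9527/10000
2 2 4631/5000
3 3 1791/2000
DF(1y) = 9527/10000 ≈ 0.952700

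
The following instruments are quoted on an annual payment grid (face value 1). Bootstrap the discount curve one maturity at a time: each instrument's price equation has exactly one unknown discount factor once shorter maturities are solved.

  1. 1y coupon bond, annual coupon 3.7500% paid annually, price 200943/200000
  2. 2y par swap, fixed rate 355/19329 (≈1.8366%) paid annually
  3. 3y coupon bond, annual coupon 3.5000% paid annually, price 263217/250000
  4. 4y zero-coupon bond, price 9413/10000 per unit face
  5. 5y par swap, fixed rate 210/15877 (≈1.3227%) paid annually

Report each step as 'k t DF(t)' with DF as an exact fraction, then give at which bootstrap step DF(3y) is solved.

step 1 [1y] bond c/1=3/80: DF=(200943/200000 − 3/80·(0))/(1+3/80) = 2421/2500 ≈ 0.968400
step 2 [2y] swap r/1=355/19329: DF=(1 − 355/19329·(0.968400))/(1+355/19329) = 1929/2000 ≈ 0.964500
step 3 [3y] bond c/1=7/200: DF=(263217/250000 − 7/200·(0.968400+0.964500))/(1+7/200) = 9519/10000 ≈ 0.951900
step 4 [4y] zero: DF = P = 9413/10000 ≈ 0.941300
step 5 [5y] swap r/1=210/15877: DF=(1 − 210/15877·(0.968400+0.964500+0.951900+0.941300))/(1+210/15877) = 937/1000 ≈ 0.937000

1 1 2421/2500
2 2 1929/2000
3 3 9519/10000
4 4 9413/10000
5 5 937/1000
DF(3y) is solved at step 3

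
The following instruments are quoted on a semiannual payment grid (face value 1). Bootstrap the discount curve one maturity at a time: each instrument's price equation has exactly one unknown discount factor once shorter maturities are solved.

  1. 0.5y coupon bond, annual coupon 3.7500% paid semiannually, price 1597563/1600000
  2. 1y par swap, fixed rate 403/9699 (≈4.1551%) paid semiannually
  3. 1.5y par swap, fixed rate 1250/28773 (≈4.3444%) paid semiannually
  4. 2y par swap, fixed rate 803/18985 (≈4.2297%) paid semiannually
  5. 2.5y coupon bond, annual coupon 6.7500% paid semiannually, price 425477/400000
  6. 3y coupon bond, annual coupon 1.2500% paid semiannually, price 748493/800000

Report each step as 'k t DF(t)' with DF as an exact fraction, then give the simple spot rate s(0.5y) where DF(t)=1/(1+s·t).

1 1/2 9801/10000
2 1 9597/10000
3 3/2 15/16
4 2 9197/10000
5 5/2 181/200
6 3 4503/5000
s(0.5y) = (1/(9801/10000) − 1)/(1/2) = 398/9801 ≈ 4.0608%

step 1 [0.5y] bond c/2=3/160: DF=(1597563/1600000 − 3/160·(0))/(1+3/160) = 9801/10000 ≈ 0.980100
step 2 [1y] swap r/2=403/19398: DF=(1 − 403/19398·(0.980100))/(1+403/19398) = 9597/10000 ≈ 0.959700
step 3 [1.5y] swap r/2=625/28773: DF=(1 − 625/28773·(0.980100+0.959700))/(1+625/28773) = 15/16 ≈ 0.937500
step 4 [2y] swap r/2=803/37970: DF=(1 − 803/37970·(0.980100+0.959700+0.937500))/(1+803/37970) = 9197/10000 ≈ 0.919700
step 5 [2.5y] bond c/2=27/800: DF=(425477/400000 − 27/800·(0.980100+0.959700+0.937500+0.919700))/(1+27/800) = 181/200 ≈ 0.905000
step 6 [3y] bond c/2=1/160: DF=(748493/800000 − 1/160·(0.980100+0.959700+0.937500+0.919700+0.905000))/(1+1/160) = 4503/5000 ≈ 0.900600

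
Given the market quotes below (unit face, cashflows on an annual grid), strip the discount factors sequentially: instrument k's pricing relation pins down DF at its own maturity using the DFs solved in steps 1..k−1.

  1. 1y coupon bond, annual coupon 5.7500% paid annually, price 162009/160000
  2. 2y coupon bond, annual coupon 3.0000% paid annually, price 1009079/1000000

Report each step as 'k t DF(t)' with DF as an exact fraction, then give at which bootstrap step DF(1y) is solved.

1 1 383/400
2 2 4759/5000
DF(1y) is solved at step 1

step 1 [1y] bond c/1=23/400: DF=(162009/160000 − 23/400·(0))/(1+23/400) = 383/400 ≈ 0.957500
step 2 [2y] bond c/1=3/100: DF=(1009079/1000000 − 3/100·(0.957500))/(1+3/100) = 4759/5000 ≈ 0.951800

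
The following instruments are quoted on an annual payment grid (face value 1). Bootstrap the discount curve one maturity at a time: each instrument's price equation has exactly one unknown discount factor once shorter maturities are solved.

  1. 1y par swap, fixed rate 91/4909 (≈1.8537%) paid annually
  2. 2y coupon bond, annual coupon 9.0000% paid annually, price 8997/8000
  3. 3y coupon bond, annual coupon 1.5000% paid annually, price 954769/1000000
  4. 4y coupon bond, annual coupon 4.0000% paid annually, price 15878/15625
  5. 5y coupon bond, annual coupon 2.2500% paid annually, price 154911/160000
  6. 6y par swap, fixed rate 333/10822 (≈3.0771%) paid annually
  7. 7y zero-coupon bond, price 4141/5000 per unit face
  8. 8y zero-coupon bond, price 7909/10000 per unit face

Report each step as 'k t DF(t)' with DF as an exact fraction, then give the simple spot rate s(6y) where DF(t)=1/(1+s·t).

1 1 4909/5000
2 2 9507/10000
3 3 9121/10000
4 4 8677/10000
5 5 2163/2500
6 6 1667/2000
7 7 4141/5000
8 8 7909/10000
s(6y) = (1/(1667/2000) − 1)/(6) = 111/3334 ≈ 3.3293%

step 1 [1y] swap r/1=91/4909: DF=(1 − 91/4909·(0))/(1+91/4909) = 4909/5000 ≈ 0.981800
step 2 [2y] bond c/1=9/100: DF=(8997/8000 − 9/100·(0.981800))/(1+9/100) = 9507/10000 ≈ 0.950700
step 3 [3y] bond c/1=3/200: DF=(954769/1000000 − 3/200·(0.981800+0.950700))/(1+3/200) = 9121/10000 ≈ 0.912100
step 4 [4y] bond c/1=1/25: DF=(15878/15625 − 1/25·(0.981800+0.950700+0.912100))/(1+1/25) = 8677/10000 ≈ 0.867700
step 5 [5y] bond c/1=9/400: DF=(154911/160000 − 9/400·(0.981800+0.950700+0.912100+0.867700))/(1+9/400) = 2163/2500 ≈ 0.865200
step 6 [6y] swap r/1=333/10822: DF=(1 − 333/10822·(0.981800+0.950700+0.912100+0.867700+0.865200))/(1+333/10822) = 1667/2000 ≈ 0.833500
step 7 [7y] zero: DF = P = 4141/5000 ≈ 0.828200
step 8 [8y] zero: DF = P = 7909/10000 ≈ 0.790900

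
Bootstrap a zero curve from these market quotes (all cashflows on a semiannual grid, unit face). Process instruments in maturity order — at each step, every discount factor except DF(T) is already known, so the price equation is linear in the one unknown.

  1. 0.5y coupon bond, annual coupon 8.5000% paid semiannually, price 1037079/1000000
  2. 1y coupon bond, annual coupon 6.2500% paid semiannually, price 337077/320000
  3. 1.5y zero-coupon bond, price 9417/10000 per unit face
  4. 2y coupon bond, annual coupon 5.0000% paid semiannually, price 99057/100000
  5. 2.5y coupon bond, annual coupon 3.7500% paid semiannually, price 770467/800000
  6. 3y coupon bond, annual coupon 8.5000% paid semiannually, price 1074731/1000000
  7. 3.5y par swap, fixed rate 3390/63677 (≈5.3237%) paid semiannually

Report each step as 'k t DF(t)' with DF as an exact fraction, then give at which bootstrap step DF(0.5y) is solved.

step 1 [0.5y] bond c/2=17/400: DF=(1037079/1000000 − 17/400·(0))/(1+17/400) = 2487/2500 ≈ 0.994800
step 2 [1y] bond c/2=1/32: DF=(337077/320000 − 1/32·(0.994800))/(1+1/32) = 9913/10000 ≈ 0.991300
step 3 [1.5y] zero: DF = P = 9417/10000 ≈ 0.941700
step 4 [2y] bond c/2=1/40: DF=(99057/100000 − 1/40·(0.994800+0.991300+0.941700))/(1+1/40) = 179/200 ≈ 0.895000
step 5 [2.5y] bond c/2=3/160: DF=(770467/800000 − 3/160·(0.994800+0.991300+0.941700+0.895000))/(1+3/160) = 7/8 ≈ 0.875000
step 6 [3y] bond c/2=17/400: DF=(1074731/1000000 − 17/400·(0.994800+0.991300+0.941700+0.895000+0.875000))/(1+17/400) = 4197/5000 ≈ 0.839400
step 7 [3.5y] swap r/2=1695/63677: DF=(1 − 1695/63677·(0.994800+0.991300+0.941700+0.895000+0.875000+0.839400))/(1+1695/63677) = 1661/2000 ≈ 0.830500

1 1/2 2487/2500
2 1 9913/10000
3 3/2 9417/10000
4 2 179/200
5 5/2 7/8
6 3 4197/5000
7 7/2 1661/2000
DF(0.5y) is solved at step 1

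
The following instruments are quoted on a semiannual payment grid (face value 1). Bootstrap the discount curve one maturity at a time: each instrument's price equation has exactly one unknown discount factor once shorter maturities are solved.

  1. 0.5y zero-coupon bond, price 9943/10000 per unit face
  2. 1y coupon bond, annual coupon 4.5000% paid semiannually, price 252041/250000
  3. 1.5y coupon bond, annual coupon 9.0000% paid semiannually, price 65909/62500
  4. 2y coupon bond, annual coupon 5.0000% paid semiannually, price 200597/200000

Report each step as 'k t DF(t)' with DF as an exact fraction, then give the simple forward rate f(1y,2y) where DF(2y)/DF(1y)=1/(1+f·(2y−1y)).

step 1 [0.5y] zero: DF = P = 9943/10000 ≈ 0.994300
step 2 [1y] bond c/2=9/400: DF=(252041/250000 − 9/400·(0.994300))/(1+9/400) = 9641/10000 ≈ 0.964100
step 3 [1.5y] bond c/2=9/200: DF=(65909/62500 − 9/200·(0.994300+0.964100))/(1+9/200) = 578/625 ≈ 0.924800
step 4 [2y] bond c/2=1/40: DF=(200597/200000 − 1/40·(0.994300+0.964100+0.924800))/(1+1/40) = 4541/5000 ≈ 0.908200

1 1/2 9943/10000
2 1 9641/10000
3 3/2 578/625
4 2 4541/5000
f(1y,2y) = ((9641/10000)/(4541/5000) − 1)/(1) = 559/9082 ≈ 6.1550%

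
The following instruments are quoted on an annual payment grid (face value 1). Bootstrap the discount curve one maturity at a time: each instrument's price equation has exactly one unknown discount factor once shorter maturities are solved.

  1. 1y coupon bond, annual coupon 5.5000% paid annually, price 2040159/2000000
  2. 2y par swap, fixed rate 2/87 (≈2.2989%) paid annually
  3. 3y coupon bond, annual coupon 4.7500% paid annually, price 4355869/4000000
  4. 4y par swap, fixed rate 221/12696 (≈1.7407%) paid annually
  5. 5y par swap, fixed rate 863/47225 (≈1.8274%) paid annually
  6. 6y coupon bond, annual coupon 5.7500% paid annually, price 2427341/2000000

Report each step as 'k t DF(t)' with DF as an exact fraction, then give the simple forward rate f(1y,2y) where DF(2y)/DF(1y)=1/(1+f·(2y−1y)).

step 1 [1y] bond c/1=11/200: DF=(2040159/2000000 − 11/200·(0))/(1+11/200) = 9669/10000 ≈ 0.966900
step 2 [2y] swap r/1=2/87: DF=(1 − 2/87·(0.966900))/(1+2/87) = 4779/5000 ≈ 0.955800
step 3 [3y] bond c/1=19/400: DF=(4355869/4000000 − 19/400·(0.966900+0.955800))/(1+19/400) = 2381/2500 ≈ 0.952400
step 4 [4y] swap r/1=221/12696: DF=(1 − 221/12696·(0.966900+0.955800+0.952400))/(1+221/12696) = 9337/10000 ≈ 0.933700
step 5 [5y] swap r/1=863/47225: DF=(1 − 863/47225·(0.966900+0.955800+0.952400+0.933700))/(1+863/47225) = 9137/10000 ≈ 0.913700
step 6 [6y] bond c/1=23/400: DF=(2427341/2000000 − 23/400·(0.966900+0.955800+0.952400+0.933700+0.913700))/(1+23/400) = 8909/10000 ≈ 0.890900

1 1 9669/10000
2 2 4779/5000
3 3 2381/2500
4 4 9337/10000
5 5 9137/10000
6 6 8909/10000
f(1y,2y) = ((9669/10000)/(4779/5000) − 1)/(1) = 37/3186 ≈ 1.1613%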